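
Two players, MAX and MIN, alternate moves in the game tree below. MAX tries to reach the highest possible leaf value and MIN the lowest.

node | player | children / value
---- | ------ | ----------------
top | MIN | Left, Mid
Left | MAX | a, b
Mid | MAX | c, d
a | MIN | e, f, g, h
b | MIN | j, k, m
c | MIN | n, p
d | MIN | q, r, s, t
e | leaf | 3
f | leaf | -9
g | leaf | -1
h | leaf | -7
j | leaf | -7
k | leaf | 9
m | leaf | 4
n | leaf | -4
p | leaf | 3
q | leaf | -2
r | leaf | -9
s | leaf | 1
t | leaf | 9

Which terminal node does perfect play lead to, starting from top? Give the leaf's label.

a (MIN): min(3, -9, -1, -7) = -9
b (MIN): min(-7, 9, 4) = -7
Left (MAX): max(-9, -7) = -7
c (MIN): min(-4, 3) = -4
d (MIN): min(-2, -9, 1, 9) = -9
Mid (MAX): max(-4, -9) = -4
top (MIN): min(-7, -4) = -7
At top, MIN picks Left (lowest: -7).
At Left, MAX picks b (highest: -7).
At b, MIN picks j (lowest: -7).
Terminal value -7.

j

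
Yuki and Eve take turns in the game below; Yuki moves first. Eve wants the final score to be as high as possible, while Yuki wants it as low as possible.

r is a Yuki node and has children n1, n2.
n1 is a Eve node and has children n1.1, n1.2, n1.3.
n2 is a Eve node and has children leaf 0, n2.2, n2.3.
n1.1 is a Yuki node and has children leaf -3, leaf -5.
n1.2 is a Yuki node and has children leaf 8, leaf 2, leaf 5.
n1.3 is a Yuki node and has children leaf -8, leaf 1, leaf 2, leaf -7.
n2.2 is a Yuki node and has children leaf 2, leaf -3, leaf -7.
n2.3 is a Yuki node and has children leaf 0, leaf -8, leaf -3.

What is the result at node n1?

2

n1.1 (Yuki): min(-3, -5) = -5
n1.2 (Yuki): min(8, 2, 5) = 2
n1.3 (Yuki): min(-8, 1, 2, -7) = -8
n1 (Eve): max(-5, 2, -8) = 2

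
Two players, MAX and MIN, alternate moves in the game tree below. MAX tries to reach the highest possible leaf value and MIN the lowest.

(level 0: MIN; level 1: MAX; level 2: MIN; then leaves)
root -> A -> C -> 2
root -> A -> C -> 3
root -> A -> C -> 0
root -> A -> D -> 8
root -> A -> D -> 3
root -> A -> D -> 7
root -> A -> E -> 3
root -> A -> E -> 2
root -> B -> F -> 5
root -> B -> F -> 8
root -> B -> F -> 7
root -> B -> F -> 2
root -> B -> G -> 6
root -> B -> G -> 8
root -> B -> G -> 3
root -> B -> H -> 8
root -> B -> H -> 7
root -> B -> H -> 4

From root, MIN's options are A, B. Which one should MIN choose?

A

C (MIN): min(2, 3, 0) = 0
D (MIN): min(8, 3, 7) = 3
E (MIN): min(3, 2) = 2
A (MAX): max(0, 3, 2) = 3
F (MIN): min(5, 8, 7, 2) = 2
G (MIN): min(6, 8, 3) = 3
H (MIN): min(8, 7, 4) = 4
B (MAX): max(2, 3, 4) = 4
root (MIN): min(3, 4) = 3
MIN at root wants the lowest of {A=3, B=4}, so chooses A.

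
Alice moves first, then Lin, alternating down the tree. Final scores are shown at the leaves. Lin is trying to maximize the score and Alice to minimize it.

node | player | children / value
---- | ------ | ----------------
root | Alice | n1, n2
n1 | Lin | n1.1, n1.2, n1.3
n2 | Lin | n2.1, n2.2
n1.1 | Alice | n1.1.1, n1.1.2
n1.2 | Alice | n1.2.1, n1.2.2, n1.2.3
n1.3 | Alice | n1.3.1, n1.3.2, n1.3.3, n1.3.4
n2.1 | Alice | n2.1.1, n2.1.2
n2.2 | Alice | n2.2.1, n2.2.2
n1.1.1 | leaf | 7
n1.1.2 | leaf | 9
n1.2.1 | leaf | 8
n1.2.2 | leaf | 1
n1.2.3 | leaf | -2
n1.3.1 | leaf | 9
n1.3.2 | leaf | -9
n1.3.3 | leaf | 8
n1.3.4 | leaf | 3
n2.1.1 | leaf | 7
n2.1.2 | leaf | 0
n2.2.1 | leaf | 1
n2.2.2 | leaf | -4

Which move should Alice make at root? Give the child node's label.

n2

n1.1 (Alice): min(7, 9) = 7
n1.2 (Alice): min(8, 1, -2) = -2
n1.3 (Alice): min(9, -9, 8, 3) = -9
n1 (Lin): max(7, -2, -9) = 7
n2.1 (Alice): min(7, 0) = 0
n2.2 (Alice): min(1, -4) = -4
n2 (Lin): max(0, -4) = 0
root (Alice): min(7, 0) = 0
Alice at root wants the lowest of {n1=7, n2=0}, so chooses n2.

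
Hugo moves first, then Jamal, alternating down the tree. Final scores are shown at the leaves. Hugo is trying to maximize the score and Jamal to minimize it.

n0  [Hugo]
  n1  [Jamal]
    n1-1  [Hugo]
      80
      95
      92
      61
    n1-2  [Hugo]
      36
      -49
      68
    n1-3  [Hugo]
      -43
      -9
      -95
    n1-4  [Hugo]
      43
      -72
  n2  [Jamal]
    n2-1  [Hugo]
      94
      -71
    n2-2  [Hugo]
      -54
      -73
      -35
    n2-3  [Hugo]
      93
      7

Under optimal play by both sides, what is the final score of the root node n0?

-9

n1-1 (Hugo): max(80, 95, 92, 61) = 95
n1-2 (Hugo): max(36, -49, 68) = 68
n1-3 (Hugo): max(-43, -9, -95) = -9
n1-4 (Hugo): max(43, -72) = 43
n1 (Jamal): min(95, 68, -9, 43) = -9
n2-1 (Hugo): max(94, -71) = 94
n2-2 (Hugo): max(-54, -73, -35) = -35
n2-3 (Hugo): max(93, 7) = 93
n2 (Jamal): min(94, -35, 93) = -35
n0 (Hugo): max(-9, -35) = -9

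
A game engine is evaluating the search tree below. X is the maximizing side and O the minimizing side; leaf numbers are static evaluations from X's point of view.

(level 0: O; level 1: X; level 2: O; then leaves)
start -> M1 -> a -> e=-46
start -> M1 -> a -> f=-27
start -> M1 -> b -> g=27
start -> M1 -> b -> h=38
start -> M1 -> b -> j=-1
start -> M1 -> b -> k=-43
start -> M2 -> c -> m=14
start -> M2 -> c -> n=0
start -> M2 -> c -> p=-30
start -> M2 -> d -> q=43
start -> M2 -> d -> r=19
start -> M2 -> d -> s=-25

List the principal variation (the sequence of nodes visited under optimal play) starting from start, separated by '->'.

start -> M1 -> b -> k

a (O): min(-46, -27) = -46
b (O): min(27, 38, -1, -43) = -43
M1 (X): max(-46, -43) = -43
c (O): min(14, 0, -30) = -30
d (O): min(43, 19, -25) = -25
M2 (X): max(-30, -25) = -25
start (O): min(-43, -25) = -43
At start, O picks M1 (lowest: -43).
At M1, X picks b (highest: -43).
At b, O picks k (lowest: -43).
Terminal value -43.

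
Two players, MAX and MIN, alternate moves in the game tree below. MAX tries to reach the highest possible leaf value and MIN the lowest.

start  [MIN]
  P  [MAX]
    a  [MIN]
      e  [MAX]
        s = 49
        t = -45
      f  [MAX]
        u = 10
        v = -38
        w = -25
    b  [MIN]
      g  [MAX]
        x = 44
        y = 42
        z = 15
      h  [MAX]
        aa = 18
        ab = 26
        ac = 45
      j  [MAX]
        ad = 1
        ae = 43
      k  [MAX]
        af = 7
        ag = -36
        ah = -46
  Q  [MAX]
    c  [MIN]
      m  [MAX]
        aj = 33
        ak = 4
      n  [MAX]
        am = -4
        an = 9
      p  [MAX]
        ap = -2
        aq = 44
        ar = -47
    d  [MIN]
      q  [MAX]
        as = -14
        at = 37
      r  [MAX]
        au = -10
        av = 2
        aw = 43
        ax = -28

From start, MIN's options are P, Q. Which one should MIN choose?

e (MAX): max(49, -45) = 49
f (MAX): max(10, -38, -25) = 10
a (MIN): min(49, 10) = 10
g (MAX): max(44, 42, 15) = 44
h (MAX): max(18, 26, 45) = 45
j (MAX): max(1, 43) = 43
k (MAX): max(7, -36, -46) = 7
b (MIN): min(44, 45, 43, 7) = 7
P (MAX): max(10, 7) = 10
m (MAX): max(33, 4) = 33
n (MAX): max(-4, 9) = 9
p (MAX): max(-2, 44, -47) = 44
c (MIN): min(33, 9, 44) = 9
q (MAX): max(-14, 37) = 37
r (MAX): max(-10, 2, 43, -28) = 43
d (MIN): min(37, 43) = 37
Q (MAX): max(9, 37) = 37
start (MIN): min(10, 37) = 10
MIN at start wants the lowest of {P=10, Q=37}, so chooses P.

P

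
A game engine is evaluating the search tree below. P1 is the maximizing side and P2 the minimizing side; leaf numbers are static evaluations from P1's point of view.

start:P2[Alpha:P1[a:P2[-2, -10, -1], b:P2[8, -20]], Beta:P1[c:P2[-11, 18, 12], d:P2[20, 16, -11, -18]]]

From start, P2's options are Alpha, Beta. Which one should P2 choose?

a (P2): min(-2, -10, -1) = -10
b (P2): min(8, -20) = -20
Alpha (P1): max(-10, -20) = -10
c (P2): min(-11, 18, 12) = -11
d (P2): min(20, 16, -11, -18) = -18
Beta (P1): max(-11, -18) = -11
start (P2): min(-10, -11) = -11
P2 at start wants the lowest of {Alpha=-10, Beta=-11}, so chooses Beta.

Beta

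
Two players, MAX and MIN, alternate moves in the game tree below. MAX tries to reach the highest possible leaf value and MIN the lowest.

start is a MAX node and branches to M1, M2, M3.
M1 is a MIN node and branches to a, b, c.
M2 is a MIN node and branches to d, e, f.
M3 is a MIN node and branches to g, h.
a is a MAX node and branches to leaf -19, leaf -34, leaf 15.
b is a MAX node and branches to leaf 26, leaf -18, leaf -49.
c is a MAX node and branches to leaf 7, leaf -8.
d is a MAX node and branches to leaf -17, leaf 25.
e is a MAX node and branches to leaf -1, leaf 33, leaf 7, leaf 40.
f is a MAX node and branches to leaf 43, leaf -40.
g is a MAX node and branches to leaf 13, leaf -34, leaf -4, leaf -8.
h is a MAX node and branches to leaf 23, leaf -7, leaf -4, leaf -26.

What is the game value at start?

a (MAX): max(-19, -34, 15) = 15
b (MAX): max(26, -18, -49) = 26
c (MAX): max(7, -8) = 7
M1 (MIN): min(15, 26, 7) = 7
d (MAX): max(-17, 25) = 25
e (MAX): max(-1, 33, 7, 40) = 40
f (MAX): max(43, -40) = 43
M2 (MIN): min(25, 40, 43) = 25
g (MAX): max(13, -34, -4, -8) = 13
h (MAX): max(23, -7, -4, -26) = 23
M3 (MIN): min(13, 23) = 13
start (MAX): max(7, 25, 13) = 25

25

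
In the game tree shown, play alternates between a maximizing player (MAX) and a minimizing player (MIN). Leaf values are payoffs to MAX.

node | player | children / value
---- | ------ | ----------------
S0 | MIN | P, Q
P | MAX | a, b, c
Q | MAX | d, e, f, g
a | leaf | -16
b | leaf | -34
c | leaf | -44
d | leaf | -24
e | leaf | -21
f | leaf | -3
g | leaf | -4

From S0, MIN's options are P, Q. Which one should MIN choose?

P

P (MAX): max(-16, -34, -44) = -16
Q (MAX): max(-24, -21, -3, -4) = -3
S0 (MIN): min(-16, -3) = -16
MIN at S0 wants the lowest of {P=-16, Q=-3}, so chooses P.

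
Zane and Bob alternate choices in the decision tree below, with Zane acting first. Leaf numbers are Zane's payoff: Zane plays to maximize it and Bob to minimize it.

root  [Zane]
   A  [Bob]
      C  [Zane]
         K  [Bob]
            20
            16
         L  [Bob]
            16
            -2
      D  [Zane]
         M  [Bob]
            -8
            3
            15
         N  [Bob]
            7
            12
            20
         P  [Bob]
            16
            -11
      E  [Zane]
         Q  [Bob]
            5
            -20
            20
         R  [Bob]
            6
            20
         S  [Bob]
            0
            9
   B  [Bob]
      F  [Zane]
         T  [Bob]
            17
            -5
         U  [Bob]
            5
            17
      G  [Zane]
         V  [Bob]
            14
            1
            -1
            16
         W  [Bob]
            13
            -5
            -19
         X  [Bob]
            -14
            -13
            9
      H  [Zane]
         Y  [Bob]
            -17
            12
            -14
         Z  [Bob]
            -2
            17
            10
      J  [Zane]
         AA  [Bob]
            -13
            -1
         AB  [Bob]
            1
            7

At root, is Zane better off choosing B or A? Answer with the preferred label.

A

T (Bob): min(17, -5) = -5
U (Bob): min(5, 17) = 5
F (Zane): max(-5, 5) = 5
V (Bob): min(14, 1, -1, 16) = -1
W (Bob): min(13, -5, -19) = -19
X (Bob): min(-14, -13, 9) = -14
G (Zane): max(-1, -19, -14) = -1
Y (Bob): min(-17, 12, -14) = -17
Z (Bob): min(-2, 17, 10) = -2
H (Zane): max(-17, -2) = -2
AA (Bob): min(-13, -1) = -13
AB (Bob): min(1, 7) = 1
J (Zane): max(-13, 1) = 1
B (Bob): min(5, -1, -2, 1) = -2
K (Bob): min(20, 16) = 16
L (Bob): min(16, -2) = -2
C (Zane): max(16, -2) = 16
M (Bob): min(-8, 3, 15) = -8
N (Bob): min(7, 12, 20) = 7
P (Bob): min(16, -11) = -11
D (Zane): max(-8, 7, -11) = 7
Q (Bob): min(5, -20, 20) = -20
R (Bob): min(6, 20) = 6
S (Bob): min(0, 9) = 0
E (Zane): max(-20, 6, 0) = 6
A (Bob): min(16, 7, 6) = 6
Zane prefers the higher value; B=-2, A=6. A is better since 6 > -2.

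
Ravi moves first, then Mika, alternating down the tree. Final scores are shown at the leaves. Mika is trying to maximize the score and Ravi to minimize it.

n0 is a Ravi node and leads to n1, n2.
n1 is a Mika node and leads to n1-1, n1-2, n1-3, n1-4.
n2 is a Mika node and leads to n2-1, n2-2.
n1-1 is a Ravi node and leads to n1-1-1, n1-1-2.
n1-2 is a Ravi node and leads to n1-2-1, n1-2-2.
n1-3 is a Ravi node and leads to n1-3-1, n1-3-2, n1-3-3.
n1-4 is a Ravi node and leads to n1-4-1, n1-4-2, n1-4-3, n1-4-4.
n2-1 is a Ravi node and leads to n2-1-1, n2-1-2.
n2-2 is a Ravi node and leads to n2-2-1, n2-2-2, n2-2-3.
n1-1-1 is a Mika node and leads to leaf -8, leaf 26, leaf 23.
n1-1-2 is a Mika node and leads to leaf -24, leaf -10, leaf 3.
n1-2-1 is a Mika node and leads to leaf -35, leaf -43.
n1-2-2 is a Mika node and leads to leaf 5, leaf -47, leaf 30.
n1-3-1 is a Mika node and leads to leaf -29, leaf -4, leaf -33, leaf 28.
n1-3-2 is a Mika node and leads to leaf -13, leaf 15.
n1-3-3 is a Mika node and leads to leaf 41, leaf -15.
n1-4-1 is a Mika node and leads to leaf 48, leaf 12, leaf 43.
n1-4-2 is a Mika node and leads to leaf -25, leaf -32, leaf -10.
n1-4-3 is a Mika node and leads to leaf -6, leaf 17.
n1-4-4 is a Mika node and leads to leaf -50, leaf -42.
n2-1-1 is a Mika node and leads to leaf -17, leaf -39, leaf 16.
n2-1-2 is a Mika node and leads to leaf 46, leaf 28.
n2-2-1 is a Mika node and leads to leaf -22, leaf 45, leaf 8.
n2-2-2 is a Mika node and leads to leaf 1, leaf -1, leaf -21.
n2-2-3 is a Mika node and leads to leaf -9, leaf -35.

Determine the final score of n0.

15

n1-1-1 (Mika): max(-8, 26, 23) = 26
n1-1-2 (Mika): max(-24, -10, 3) = 3
n1-1 (Ravi): min(26, 3) = 3
n1-2-1 (Mika): max(-35, -43) = -35
n1-2-2 (Mika): max(5, -47, 30) = 30
n1-2 (Ravi): min(-35, 30) = -35
n1-3-1 (Mika): max(-29, -4, -33, 28) = 28
n1-3-2 (Mika): max(-13, 15) = 15
n1-3-3 (Mika): max(41, -15) = 41
n1-3 (Ravi): min(28, 15, 41) = 15
n1-4-1 (Mika): max(48, 12, 43) = 48
n1-4-2 (Mika): max(-25, -32, -10) = -10
n1-4-3 (Mika): max(-6, 17) = 17
n1-4-4 (Mika): max(-50, -42) = -42
n1-4 (Ravi): min(48, -10, 17, -42) = -42
n1 (Mika): max(3, -35, 15, -42) = 15
n2-1-1 (Mika): max(-17, -39, 16) = 16
n2-1-2 (Mika): max(46, 28) = 46
n2-1 (Ravi): min(16, 46) = 16
n2-2-1 (Mika): max(-22, 45, 8) = 45
n2-2-2 (Mika): max(1, -1, -21) = 1
n2-2-3 (Mika): max(-9, -35) = -9
n2-2 (Ravi): min(45, 1, -9) = -9
n2 (Mika): max(16, -9) = 16
n0 (Ravi): min(15, 16) = 15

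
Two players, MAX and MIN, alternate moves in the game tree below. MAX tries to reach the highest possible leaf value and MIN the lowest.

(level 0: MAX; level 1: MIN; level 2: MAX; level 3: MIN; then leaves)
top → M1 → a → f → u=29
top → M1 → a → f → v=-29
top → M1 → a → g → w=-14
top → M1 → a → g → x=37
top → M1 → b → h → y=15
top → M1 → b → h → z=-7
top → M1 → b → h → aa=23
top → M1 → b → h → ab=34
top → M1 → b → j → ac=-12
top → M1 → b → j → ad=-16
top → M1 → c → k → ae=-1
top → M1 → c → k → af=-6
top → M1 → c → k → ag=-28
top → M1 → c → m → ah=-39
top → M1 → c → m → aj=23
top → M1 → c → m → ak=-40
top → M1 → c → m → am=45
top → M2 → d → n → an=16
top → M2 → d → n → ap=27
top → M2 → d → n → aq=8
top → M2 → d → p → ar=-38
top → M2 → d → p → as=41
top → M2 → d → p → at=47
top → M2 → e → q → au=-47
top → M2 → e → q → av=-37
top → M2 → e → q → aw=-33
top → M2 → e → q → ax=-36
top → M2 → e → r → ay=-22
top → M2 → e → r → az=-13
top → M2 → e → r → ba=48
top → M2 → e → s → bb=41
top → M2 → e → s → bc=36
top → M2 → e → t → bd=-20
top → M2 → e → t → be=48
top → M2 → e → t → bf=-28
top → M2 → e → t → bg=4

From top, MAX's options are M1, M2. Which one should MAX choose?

M2

f (MIN): min(29, -29) = -29
g (MIN): min(-14, 37) = -14
a (MAX): max(-29, -14) = -14
h (MIN): min(15, -7, 23, 34) = -7
j (MIN): min(-12, -16) = -16
b (MAX): max(-7, -16) = -7
k (MIN): min(-1, -6, -28) = -28
m (MIN): min(-39, 23, -40, 45) = -40
c (MAX): max(-28, -40) = -28
M1 (MIN): min(-14, -7, -28) = -28
n (MIN): min(16, 27, 8) = 8
p (MIN): min(-38, 41, 47) = -38
d (MAX): max(8, -38) = 8
q (MIN): min(-47, -37, -33, -36) = -47
r (MIN): min(-22, -13, 48) = -22
s (MIN): min(41, 36) = 36
t (MIN): min(-20, 48, -28, 4) = -28
e (MAX): max(-47, -22, 36, -28) = 36
M2 (MIN): min(8, 36) = 8
top (MAX): max(-28, 8) = 8
MAX at top wants the highest of {M1=-28, M2=8}, so chooses M2.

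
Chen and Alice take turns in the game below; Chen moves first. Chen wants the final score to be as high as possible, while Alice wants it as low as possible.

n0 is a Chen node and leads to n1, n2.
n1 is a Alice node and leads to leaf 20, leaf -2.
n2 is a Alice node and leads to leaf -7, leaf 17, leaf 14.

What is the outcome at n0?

-2

n1 (Alice): min(20, -2) = -2
n2 (Alice): min(-7, 17, 14) = -7
n0 (Chen): max(-2, -7) = -2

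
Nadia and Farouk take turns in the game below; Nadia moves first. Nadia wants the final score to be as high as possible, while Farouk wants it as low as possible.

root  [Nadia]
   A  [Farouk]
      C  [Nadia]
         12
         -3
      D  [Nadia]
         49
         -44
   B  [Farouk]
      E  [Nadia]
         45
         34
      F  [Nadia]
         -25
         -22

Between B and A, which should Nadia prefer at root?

E (Nadia): max(45, 34) = 45
F (Nadia): max(-25, -22) = -22
B (Farouk): min(45, -22) = -22
C (Nadia): max(12, -3) = 12
D (Nadia): max(49, -44) = 49
A (Farouk): min(12, 49) = 12
Nadia prefers the higher value; B=-22, A=12. A is better since 12 > -22.

A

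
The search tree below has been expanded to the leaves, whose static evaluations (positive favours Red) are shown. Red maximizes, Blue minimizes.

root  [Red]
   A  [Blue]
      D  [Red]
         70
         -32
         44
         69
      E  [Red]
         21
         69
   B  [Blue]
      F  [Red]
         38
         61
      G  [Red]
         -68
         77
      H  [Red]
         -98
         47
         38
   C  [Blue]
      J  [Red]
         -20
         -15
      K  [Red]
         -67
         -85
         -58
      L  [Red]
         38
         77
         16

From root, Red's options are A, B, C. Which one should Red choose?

A

D (Red): max(70, -32, 44, 69) = 70
E (Red): max(21, 69) = 69
A (Blue): min(70, 69) = 69
F (Red): max(38, 61) = 61
G (Red): max(-68, 77) = 77
H (Red): max(-98, 47, 38) = 47
B (Blue): min(61, 77, 47) = 47
J (Red): max(-20, -15) = -15
K (Red): max(-67, -85, -58) = -58
L (Red): max(38, 77, 16) = 77
C (Blue): min(-15, -58, 77) = -58
root (Red): max(69, 47, -58) = 69
Red at root wants the highest of {A=69, B=47, C=-58}, so chooses A.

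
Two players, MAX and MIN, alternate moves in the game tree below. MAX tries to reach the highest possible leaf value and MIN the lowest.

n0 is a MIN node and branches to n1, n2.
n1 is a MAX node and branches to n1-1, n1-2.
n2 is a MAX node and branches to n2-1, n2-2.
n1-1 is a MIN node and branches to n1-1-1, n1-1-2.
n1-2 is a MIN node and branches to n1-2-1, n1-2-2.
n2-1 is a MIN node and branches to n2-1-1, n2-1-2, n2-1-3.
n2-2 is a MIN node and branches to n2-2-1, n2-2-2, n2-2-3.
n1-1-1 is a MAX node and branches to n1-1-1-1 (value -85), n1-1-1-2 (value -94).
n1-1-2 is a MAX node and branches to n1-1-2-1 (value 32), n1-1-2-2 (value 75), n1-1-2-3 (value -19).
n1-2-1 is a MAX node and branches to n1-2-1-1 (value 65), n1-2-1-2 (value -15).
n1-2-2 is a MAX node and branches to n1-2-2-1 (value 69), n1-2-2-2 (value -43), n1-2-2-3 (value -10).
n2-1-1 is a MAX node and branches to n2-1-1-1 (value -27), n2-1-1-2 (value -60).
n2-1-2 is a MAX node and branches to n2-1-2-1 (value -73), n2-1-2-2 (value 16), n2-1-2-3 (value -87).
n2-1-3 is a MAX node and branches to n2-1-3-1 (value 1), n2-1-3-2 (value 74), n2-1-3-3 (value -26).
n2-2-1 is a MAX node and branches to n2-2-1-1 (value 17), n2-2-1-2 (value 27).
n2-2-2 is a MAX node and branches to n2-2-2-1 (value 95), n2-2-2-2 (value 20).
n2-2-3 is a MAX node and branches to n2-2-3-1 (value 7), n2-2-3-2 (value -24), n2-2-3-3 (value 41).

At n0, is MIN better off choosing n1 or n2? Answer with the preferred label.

n2

n1-1-1 (MAX): max(-85, -94) = -85
n1-1-2 (MAX): max(32, 75, -19) = 75
n1-1 (MIN): min(-85, 75) = -85
n1-2-1 (MAX): max(65, -15) = 65
n1-2-2 (MAX): max(69, -43, -10) = 69
n1-2 (MIN): min(65, 69) = 65
n1 (MAX): max(-85, 65) = 65
n2-1-1 (MAX): max(-27, -60) = -27
n2-1-2 (MAX): max(-73, 16, -87) = 16
n2-1-3 (MAX): max(1, 74, -26) = 74
n2-1 (MIN): min(-27, 16, 74) = -27
n2-2-1 (MAX): max(17, 27) = 27
n2-2-2 (MAX): max(95, 20) = 95
n2-2-3 (MAX): max(7, -24, 41) = 41
n2-2 (MIN): min(27, 95, 41) = 27
n2 (MAX): max(-27, 27) = 27
MIN prefers the lower value; n1=65, n2=27. n2 is better since 27 < 65.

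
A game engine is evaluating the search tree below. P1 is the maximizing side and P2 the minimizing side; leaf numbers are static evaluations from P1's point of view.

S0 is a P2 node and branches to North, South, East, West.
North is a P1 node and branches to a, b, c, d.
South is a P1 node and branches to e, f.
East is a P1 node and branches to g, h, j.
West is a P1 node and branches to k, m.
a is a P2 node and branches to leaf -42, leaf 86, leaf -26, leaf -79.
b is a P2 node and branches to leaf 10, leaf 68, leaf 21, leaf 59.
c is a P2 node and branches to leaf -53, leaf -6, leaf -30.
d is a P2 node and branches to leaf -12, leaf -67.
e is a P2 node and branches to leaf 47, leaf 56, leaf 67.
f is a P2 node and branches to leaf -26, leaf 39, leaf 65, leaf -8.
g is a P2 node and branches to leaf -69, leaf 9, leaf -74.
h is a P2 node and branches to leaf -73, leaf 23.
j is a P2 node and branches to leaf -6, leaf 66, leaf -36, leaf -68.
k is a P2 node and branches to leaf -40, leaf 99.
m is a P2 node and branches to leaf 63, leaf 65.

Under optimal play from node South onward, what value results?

47

e (P2): min(47, 56, 67) = 47
f (P2): min(-26, 39, 65, -8) = -26
South (P1): max(47, -26) = 47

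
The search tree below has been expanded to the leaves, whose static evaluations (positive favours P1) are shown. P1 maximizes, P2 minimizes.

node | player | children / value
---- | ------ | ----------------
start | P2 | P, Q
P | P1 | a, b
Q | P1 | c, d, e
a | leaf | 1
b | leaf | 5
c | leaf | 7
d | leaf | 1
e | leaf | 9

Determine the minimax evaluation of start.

P (P1): max(1, 5) = 5
Q (P1): max(7, 1, 9) = 9
start (P2): min(5, 9) = 5

5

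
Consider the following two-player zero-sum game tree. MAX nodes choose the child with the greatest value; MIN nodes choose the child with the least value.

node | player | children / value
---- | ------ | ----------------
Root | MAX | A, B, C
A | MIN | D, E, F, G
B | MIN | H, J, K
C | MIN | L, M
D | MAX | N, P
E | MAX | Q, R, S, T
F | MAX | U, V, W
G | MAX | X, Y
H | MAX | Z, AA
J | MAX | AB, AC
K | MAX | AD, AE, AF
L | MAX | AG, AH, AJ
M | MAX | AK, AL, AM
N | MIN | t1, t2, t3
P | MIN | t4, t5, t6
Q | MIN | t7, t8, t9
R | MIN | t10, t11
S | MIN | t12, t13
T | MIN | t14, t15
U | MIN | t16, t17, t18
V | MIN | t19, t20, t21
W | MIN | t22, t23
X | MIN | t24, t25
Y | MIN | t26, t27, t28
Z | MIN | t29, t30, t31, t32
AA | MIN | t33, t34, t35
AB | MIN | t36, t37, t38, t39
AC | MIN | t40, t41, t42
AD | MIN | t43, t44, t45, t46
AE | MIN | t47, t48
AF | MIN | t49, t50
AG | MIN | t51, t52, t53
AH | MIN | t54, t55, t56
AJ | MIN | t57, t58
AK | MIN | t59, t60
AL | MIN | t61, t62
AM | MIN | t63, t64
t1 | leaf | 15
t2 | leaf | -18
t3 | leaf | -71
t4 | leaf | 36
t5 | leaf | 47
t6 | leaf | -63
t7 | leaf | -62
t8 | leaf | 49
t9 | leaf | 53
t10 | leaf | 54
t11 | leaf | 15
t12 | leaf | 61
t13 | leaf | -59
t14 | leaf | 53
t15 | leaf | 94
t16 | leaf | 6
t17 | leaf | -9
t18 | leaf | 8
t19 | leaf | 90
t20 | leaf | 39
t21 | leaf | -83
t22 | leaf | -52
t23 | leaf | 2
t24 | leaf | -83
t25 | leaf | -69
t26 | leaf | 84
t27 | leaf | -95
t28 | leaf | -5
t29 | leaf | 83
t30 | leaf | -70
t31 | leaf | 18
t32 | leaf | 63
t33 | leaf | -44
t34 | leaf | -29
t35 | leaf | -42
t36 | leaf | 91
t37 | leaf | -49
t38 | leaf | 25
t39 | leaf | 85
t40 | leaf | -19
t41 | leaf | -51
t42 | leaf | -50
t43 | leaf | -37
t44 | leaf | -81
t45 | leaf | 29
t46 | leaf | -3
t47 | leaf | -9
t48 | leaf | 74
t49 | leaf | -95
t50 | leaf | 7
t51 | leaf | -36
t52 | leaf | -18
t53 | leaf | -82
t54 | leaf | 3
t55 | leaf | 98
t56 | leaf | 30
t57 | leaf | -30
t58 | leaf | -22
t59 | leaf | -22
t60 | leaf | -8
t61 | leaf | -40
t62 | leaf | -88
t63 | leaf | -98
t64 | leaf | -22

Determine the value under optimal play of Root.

N (MIN): min(15, -18, -71) = -71
P (MIN): min(36, 47, -63) = -63
D (MAX): max(-71, -63) = -63
Q (MIN): min(-62, 49, 53) = -62
R (MIN): min(54, 15) = 15
S (MIN): min(61, -59) = -59
T (MIN): min(53, 94) = 53
E (MAX): max(-62, 15, -59, 53) = 53
U (MIN): min(6, -9, 8) = -9
V (MIN): min(90, 39, -83) = -83
W (MIN): min(-52, 2) = -52
F (MAX): max(-9, -83, -52) = -9
X (MIN): min(-83, -69) = -83
Y (MIN): min(84, -95, -5) = -95
G (MAX): max(-83, -95) = -83
A (MIN): min(-63, 53, -9, -83) = -83
Z (MIN): min(83, -70, 18, 63) = -70
AA (MIN): min(-44, -29, -42) = -44
H (MAX): max(-70, -44) = -44
AB (MIN): min(91, -49, 25, 85) = -49
AC (MIN): min(-19, -51, -50) = -51
J (MAX): max(-49, -51) = -49
AD (MIN): min(-37, -81, 29, -3) = -81
AE (MIN): min(-9, 74) = -9
AF (MIN): min(-95, 7) = -95
K (MAX): max(-81, -9, -95) = -9
B (MIN): min(-44, -49, -9) = -49
AG (MIN): min(-36, -18, -82) = -82
AH (MIN): min(3, 98, 30) = 3
AJ (MIN): min(-30, -22) = -30
L (MAX): max(-82, 3, -30) = 3
AK (MIN): min(-22, -8) = -22
AL (MIN): min(-40, -88) = -88
AM (MIN): min(-98, -22) = -98
M (MAX): max(-22, -88, -98) = -22
C (MIN): min(3, -22) = -22
Root (MAX): max(-83, -49, -22) = -22

-22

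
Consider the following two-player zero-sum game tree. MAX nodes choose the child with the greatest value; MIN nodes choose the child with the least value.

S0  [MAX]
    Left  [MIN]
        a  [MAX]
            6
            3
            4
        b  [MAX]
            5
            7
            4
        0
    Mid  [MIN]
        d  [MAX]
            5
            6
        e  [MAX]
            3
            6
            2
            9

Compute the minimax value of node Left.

a (MAX): max(6, 3, 4) = 6
b (MAX): max(5, 7, 4) = 7
Left (MIN): min(6, 7, 0) = 0

0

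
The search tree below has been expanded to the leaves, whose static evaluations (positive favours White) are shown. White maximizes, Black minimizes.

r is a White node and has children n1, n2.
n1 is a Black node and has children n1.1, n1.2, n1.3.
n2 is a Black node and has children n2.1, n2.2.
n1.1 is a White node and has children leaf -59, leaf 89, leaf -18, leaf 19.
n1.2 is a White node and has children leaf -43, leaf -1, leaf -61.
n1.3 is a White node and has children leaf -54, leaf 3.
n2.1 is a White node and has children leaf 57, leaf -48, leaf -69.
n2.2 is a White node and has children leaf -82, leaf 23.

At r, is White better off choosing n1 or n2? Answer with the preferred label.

n2

n1.1 (White): max(-59, 89, -18, 19) = 89
n1.2 (White): max(-43, -1, -61) = -1
n1.3 (White): max(-54, 3) = 3
n1 (Black): min(89, -1, 3) = -1
n2.1 (White): max(57, -48, -69) = 57
n2.2 (White): max(-82, 23) = 23
n2 (Black): min(57, 23) = 23
White prefers the higher value; n1=-1, n2=23. n2 is better since 23 > -1.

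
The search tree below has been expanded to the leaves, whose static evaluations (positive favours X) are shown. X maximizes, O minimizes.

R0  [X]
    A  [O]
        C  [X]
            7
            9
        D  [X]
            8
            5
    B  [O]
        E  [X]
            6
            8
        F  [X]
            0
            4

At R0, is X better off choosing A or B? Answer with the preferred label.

A

C (X): max(7, 9) = 9
D (X): max(8, 5) = 8
A (O): min(9, 8) = 8
E (X): max(6, 8) = 8
F (X): max(0, 4) = 4
B (O): min(8, 4) = 4
X prefers the higher value; A=8, B=4. A is better since 8 > 4.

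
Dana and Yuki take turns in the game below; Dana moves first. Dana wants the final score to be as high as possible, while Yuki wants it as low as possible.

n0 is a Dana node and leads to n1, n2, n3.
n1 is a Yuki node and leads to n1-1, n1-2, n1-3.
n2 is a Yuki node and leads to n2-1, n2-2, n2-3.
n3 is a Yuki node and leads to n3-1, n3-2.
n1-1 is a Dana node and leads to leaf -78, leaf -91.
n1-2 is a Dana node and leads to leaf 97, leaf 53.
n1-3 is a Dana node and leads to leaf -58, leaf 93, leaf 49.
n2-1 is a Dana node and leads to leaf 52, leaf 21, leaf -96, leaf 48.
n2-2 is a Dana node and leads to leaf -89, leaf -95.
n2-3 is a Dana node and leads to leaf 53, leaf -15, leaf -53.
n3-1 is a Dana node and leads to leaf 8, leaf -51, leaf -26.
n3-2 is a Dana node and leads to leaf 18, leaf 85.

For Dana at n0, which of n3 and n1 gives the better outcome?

n3-1 (Dana): max(8, -51, -26) = 8
n3-2 (Dana): max(18, 85) = 85
n3 (Yuki): min(8, 85) = 8
n1-1 (Dana): max(-78, -91) = -78
n1-2 (Dana): max(97, 53) = 97
n1-3 (Dana): max(-58, 93, 49) = 93
n1 (Yuki): min(-78, 97, 93) = -78
Dana prefers the higher value; n3=8, n1=-78. n3 is better since 8 > -78.

n3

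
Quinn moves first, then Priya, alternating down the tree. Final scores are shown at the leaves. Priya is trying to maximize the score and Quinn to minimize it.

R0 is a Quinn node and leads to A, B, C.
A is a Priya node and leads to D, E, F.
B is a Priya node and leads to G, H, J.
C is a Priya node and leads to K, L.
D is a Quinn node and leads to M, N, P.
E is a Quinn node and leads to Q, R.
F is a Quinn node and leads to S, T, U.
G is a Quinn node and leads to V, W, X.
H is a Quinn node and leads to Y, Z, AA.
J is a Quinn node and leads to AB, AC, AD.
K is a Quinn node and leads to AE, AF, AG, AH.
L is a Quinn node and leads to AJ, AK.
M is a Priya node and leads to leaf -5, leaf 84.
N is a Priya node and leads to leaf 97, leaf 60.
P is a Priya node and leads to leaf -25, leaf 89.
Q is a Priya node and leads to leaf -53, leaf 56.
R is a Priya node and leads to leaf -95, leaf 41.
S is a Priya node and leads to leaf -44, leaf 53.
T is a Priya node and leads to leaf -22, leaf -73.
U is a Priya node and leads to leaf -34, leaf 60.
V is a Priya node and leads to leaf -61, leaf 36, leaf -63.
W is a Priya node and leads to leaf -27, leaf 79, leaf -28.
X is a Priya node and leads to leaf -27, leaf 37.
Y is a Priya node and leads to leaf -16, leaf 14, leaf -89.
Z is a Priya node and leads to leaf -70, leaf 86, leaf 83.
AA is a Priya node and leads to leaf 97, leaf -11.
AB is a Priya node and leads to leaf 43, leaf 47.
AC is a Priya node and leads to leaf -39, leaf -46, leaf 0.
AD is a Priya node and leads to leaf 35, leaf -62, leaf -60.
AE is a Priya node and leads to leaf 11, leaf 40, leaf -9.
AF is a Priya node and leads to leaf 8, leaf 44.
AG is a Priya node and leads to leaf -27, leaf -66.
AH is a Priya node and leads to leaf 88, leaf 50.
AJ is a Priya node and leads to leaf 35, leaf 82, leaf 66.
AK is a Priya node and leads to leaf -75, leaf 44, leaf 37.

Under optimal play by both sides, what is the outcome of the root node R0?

M (Priya): max(-5, 84) = 84
N (Priya): max(97, 60) = 97
P (Priya): max(-25, 89) = 89
D (Quinn): min(84, 97, 89) = 84
Q (Priya): max(-53, 56) = 56
R (Priya): max(-95, 41) = 41
E (Quinn): min(56, 41) = 41
S (Priya): max(-44, 53) = 53
T (Priya): max(-22, -73) = -22
U (Priya): max(-34, 60) = 60
F (Quinn): min(53, -22, 60) = -22
A (Priya): max(84, 41, -22) = 84
V (Priya): max(-61, 36, -63) = 36
W (Priya): max(-27, 79, -28) = 79
X (Priya): max(-27, 37) = 37
G (Quinn): min(36, 79, 37) = 36
Y (Priya): max(-16, 14, -89) = 14
Z (Priya): max(-70, 86, 83) = 86
AA (Priya): max(97, -11) = 97
H (Quinn): min(14, 86, 97) = 14
AB (Priya): max(43, 47) = 47
AC (Priya): max(-39, -46, 0) = 0
AD (Priya): max(35, -62, -60) = 35
J (Quinn): min(47, 0, 35) = 0
B (Priya): max(36, 14, 0) = 36
AE (Priya): max(11, 40, -9) = 40
AF (Priya): max(8, 44) = 44
AG (Priya): max(-27, -66) = -27
AH (Priya): max(88, 50) = 88
K (Quinn): min(40, 44, -27, 88) = -27
AJ (Priya): max(35, 82, 66) = 82
AK (Priya): max(-75, 44, 37) = 44
L (Quinn): min(82, 44) = 44
C (Priya): max(-27, 44) = 44
R0 (Quinn): min(84, 36, 44) = 36

36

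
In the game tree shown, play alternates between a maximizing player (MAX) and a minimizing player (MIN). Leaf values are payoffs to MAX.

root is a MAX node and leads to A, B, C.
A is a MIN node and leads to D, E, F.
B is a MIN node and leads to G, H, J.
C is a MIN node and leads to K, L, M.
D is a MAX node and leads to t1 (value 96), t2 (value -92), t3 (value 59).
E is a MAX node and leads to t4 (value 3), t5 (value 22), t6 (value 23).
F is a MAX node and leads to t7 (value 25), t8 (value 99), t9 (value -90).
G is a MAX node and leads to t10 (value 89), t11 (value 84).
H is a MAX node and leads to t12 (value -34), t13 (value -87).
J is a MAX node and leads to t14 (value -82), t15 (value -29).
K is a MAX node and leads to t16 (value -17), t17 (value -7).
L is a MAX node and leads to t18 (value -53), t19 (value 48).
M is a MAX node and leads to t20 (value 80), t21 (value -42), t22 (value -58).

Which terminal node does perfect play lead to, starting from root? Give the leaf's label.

t6

D (MAX): max(96, -92, 59) = 96
E (MAX): max(3, 22, 23) = 23
F (MAX): max(25, 99, -90) = 99
A (MIN): min(96, 23, 99) = 23
G (MAX): max(89, 84) = 89
H (MAX): max(-34, -87) = -34
J (MAX): max(-82, -29) = -29
B (MIN): min(89, -34, -29) = -34
K (MAX): max(-17, -7) = -7
L (MAX): max(-53, 48) = 48
M (MAX): max(80, -42, -58) = 80
C (MIN): min(-7, 48, 80) = -7
root (MAX): max(23, -34, -7) = 23
At root, MAX picks A (highest: 23).
At A, MIN picks E (lowest: 23).
At E, MAX picks t6 (highest: 23).
Terminal value 23.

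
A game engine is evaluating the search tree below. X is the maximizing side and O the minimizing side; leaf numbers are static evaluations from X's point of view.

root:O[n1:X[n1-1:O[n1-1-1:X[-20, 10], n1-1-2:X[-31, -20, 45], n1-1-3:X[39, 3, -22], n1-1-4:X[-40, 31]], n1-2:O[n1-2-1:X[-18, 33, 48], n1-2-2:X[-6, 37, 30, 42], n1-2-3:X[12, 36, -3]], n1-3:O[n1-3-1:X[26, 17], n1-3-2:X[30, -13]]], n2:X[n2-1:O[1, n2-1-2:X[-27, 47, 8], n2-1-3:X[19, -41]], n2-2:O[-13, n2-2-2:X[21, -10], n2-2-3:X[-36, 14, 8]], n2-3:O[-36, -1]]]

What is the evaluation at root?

n1-1-1 (X): max(-20, 10) = 10
n1-1-2 (X): max(-31, -20, 45) = 45
n1-1-3 (X): max(39, 3, -22) = 39
n1-1-4 (X): max(-40, 31) = 31
n1-1 (O): min(10, 45, 39, 31) = 10
n1-2-1 (X): max(-18, 33, 48) = 48
n1-2-2 (X): max(-6, 37, 30, 42) = 42
n1-2-3 (X): max(12, 36, -3) = 36
n1-2 (O): min(48, 42, 36) = 36
n1-3-1 (X): max(26, 17) = 26
n1-3-2 (X): max(30, -13) = 30
n1-3 (O): min(26, 30) = 26
n1 (X): max(10, 36, 26) = 36
n2-1-2 (X): max(-27, 47, 8) = 47
n2-1-3 (X): max(19, -41) = 19
n2-1 (O): min(1, 47, 19) = 1
n2-2-2 (X): max(21, -10) = 21
n2-2-3 (X): max(-36, 14, 8) = 14
n2-2 (O): min(-13, 21, 14) = -13
n2-3 (O): min(-36, -1) = -36
n2 (X): max(1, -13, -36) = 1
root (O): min(36, 1) = 1

1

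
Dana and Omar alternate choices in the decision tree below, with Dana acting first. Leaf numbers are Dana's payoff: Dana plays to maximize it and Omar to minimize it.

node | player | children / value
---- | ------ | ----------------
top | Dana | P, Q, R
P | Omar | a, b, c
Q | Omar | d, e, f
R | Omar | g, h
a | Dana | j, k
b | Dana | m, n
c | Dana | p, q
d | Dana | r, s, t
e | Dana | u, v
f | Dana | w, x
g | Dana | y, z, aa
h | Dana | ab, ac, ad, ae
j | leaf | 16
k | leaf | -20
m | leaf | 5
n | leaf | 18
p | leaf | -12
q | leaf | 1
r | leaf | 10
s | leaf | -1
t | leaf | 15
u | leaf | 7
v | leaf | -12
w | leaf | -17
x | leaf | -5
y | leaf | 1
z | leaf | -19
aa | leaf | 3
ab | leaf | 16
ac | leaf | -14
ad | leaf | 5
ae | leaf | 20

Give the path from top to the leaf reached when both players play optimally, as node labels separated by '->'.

top -> R -> g -> aa

a (Dana): max(16, -20) = 16
b (Dana): max(5, 18) = 18
c (Dana): max(-12, 1) = 1
P (Omar): min(16, 18, 1) = 1
d (Dana): max(10, -1, 15) = 15
e (Dana): max(7, -12) = 7
f (Dana): max(-17, -5) = -5
Q (Omar): min(15, 7, -5) = -5
g (Dana): max(1, -19, 3) = 3
h (Dana): max(16, -14, 5, 20) = 20
R (Omar): min(3, 20) = 3
top (Dana): max(1, -5, 3) = 3
At top, Dana picks R (highest: 3).
At R, Omar picks g (lowest: 3).
At g, Dana picks aa (highest: 3).
Terminal value 3.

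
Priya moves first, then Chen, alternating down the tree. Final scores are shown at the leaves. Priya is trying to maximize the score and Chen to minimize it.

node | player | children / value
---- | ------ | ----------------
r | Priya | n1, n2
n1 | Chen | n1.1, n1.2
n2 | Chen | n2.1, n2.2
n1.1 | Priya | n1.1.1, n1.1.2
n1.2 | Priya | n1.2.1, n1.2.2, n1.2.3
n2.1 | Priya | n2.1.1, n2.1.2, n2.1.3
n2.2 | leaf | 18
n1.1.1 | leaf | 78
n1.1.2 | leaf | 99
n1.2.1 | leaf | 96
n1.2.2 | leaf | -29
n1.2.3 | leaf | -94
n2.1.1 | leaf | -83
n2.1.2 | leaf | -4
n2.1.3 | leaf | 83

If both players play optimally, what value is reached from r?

n1.1 (Priya): max(78, 99) = 99
n1.2 (Priya): max(96, -29, -94) = 96
n1 (Chen): min(99, 96) = 96
n2.1 (Priya): max(-83, -4, 83) = 83
n2 (Chen): min(83, 18) = 18
r (Priya): max(96, 18) = 96

96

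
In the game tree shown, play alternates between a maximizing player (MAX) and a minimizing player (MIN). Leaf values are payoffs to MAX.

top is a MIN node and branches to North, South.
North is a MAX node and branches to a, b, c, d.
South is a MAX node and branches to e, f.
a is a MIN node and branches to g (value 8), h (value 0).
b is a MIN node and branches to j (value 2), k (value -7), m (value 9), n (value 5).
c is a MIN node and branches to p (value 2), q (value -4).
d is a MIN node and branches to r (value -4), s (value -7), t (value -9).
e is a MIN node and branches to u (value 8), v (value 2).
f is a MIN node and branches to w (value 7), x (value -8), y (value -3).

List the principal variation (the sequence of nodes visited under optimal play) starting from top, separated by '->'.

a (MIN): min(8, 0) = 0
b (MIN): min(2, -7, 9, 5) = -7
c (MIN): min(2, -4) = -4
d (MIN): min(-4, -7, -9) = -9
North (MAX): max(0, -7, -4, -9) = 0
e (MIN): min(8, 2) = 2
f (MIN): min(7, -8, -3) = -8
South (MAX): max(2, -8) = 2
top (MIN): min(0, 2) = 0
At top, MIN picks North (lowest: 0).
At North, MAX picks a (highest: 0).
At a, MIN picks h (lowest: 0).
Terminal value 0.

top -> North -> a -> h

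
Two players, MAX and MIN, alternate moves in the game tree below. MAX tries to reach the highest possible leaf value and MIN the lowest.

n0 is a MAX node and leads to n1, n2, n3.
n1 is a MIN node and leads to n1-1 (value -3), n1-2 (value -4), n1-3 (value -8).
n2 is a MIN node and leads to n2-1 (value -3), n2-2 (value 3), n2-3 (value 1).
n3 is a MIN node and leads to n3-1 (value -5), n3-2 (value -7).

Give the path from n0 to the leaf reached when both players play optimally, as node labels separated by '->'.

n0 -> n2 -> n2-1

n1 (MIN): min(-3, -4, -8) = -8
n2 (MIN): min(-3, 3, 1) = -3
n3 (MIN): min(-5, -7) = -7
n0 (MAX): max(-8, -3, -7) = -3
At n0, MAX picks n2 (highest: -3).
At n2, MIN picks n2-1 (lowest: -3).
Terminal value -3.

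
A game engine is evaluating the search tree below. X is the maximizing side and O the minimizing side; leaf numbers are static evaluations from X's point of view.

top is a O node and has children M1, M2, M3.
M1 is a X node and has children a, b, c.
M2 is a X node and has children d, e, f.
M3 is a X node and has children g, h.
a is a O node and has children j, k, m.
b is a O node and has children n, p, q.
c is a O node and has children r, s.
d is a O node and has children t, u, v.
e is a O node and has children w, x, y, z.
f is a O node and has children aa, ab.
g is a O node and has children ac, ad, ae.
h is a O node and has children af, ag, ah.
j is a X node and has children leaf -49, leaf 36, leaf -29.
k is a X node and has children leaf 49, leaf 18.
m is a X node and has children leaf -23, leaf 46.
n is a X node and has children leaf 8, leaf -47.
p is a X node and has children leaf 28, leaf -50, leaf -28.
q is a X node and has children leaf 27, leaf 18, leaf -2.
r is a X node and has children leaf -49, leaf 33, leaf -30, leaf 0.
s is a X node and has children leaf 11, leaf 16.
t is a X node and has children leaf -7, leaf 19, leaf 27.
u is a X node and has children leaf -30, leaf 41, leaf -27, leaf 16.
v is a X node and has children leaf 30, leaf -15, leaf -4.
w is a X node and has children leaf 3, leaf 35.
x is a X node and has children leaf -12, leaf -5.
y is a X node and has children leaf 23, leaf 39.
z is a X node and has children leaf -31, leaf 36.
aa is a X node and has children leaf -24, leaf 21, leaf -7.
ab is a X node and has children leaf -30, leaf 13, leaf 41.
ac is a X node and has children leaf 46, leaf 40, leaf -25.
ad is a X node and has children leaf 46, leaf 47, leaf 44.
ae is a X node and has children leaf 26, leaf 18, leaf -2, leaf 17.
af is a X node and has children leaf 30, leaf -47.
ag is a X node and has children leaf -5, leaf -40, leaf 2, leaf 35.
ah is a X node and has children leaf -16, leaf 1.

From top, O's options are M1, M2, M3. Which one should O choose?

M3

j (X): max(-49, 36, -29) = 36
k (X): max(49, 18) = 49
m (X): max(-23, 46) = 46
a (O): min(36, 49, 46) = 36
n (X): max(8, -47) = 8
p (X): max(28, -50, -28) = 28
q (X): max(27, 18, -2) = 27
b (O): min(8, 28, 27) = 8
r (X): max(-49, 33, -30, 0) = 33
s (X): max(11, 16) = 16
c (O): min(33, 16) = 16
M1 (X): max(36, 8, 16) = 36
t (X): max(-7, 19, 27) = 27
u (X): max(-30, 41, -27, 16) = 41
v (X): max(30, -15, -4) = 30
d (O): min(27, 41, 30) = 27
w (X): max(3, 35) = 35
x (X): max(-12, -5) = -5
y (X): max(23, 39) = 39
z (X): max(-31, 36) = 36
e (O): min(35, -5, 39, 36) = -5
aa (X): max(-24, 21, -7) = 21
ab (X): max(-30, 13, 41) = 41
f (O): min(21, 41) = 21
M2 (X): max(27, -5, 21) = 27
ac (X): max(46, 40, -25) = 46
ad (X): max(46, 47, 44) = 47
ae (X): max(26, 18, -2, 17) = 26
g (O): min(46, 47, 26) = 26
af (X): max(30, -47) = 30
ag (X): max(-5, -40, 2, 35) = 35
ah (X): max(-16, 1) = 1
h (O): min(30, 35, 1) = 1
M3 (X): max(26, 1) = 26
top (O): min(36, 27, 26) = 26
O at top wants the lowest of {M1=36, M2=27, M3=26}, so chooses M3.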